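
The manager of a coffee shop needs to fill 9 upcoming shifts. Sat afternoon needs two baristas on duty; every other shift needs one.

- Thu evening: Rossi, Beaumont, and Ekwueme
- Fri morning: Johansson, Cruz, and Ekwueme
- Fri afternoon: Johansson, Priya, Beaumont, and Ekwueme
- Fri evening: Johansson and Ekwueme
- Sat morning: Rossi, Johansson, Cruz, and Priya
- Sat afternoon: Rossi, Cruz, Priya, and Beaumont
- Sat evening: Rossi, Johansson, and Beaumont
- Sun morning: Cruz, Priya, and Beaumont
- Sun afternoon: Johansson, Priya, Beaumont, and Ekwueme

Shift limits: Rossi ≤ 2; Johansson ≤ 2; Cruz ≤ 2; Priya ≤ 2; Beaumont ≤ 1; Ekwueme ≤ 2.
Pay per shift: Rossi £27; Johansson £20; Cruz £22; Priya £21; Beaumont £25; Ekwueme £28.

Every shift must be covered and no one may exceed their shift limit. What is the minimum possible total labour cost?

£233

Picking the cheapest available barista for each shift independently would cost £209, but that ignores the shift limits.
An optimal schedule: Thu evening→Rossi, Fri morning→Johansson, Fri afternoon→Priya, Fri evening→Johansson, Sat morning→Cruz, Sat afternoon→Priya+Beaumont, Sat evening→Rossi, Sun morning→Cruz, Sun afternoon→Ekwueme.
Total: 27 + 20 + 21 + 20 + 22 + 21 + 25 + 27 + 22 + 28 = £233.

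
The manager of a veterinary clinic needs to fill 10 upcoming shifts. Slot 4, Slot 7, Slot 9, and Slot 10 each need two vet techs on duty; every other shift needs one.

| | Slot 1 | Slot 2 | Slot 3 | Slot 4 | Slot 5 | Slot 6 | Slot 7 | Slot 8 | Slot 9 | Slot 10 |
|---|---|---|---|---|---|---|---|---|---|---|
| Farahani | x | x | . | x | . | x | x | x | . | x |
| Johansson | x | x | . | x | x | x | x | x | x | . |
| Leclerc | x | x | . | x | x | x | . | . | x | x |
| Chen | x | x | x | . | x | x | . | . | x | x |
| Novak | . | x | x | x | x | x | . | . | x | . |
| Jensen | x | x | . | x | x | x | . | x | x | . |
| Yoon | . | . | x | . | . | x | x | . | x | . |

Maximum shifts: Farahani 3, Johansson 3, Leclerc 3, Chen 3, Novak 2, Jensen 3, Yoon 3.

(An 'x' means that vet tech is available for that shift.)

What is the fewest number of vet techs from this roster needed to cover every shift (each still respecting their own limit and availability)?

14 slots to fill and no one can take more than 3, so at least ⌈14/3⌉ = 5 vet techs are needed.
Farahani, Johansson, Leclerc, Chen, and Novak alone can cover everything: Slot 1→Johansson, Slot 2→Leclerc, Slot 3→Chen, Slot 4→Leclerc+Novak, Slot 5→Johansson, Slot 6→Chen, Slot 7→Farahani+Johansson, Slot 8→Farahani, Slot 9→Chen+Novak, Slot 10→Farahani+Leclerc.

5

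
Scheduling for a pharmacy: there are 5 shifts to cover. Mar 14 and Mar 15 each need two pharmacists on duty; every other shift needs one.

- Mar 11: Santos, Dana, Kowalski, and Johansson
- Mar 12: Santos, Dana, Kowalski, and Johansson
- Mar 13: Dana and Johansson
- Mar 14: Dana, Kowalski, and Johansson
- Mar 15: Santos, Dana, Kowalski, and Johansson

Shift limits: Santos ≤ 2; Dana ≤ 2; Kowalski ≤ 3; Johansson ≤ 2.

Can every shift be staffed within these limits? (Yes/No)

One valid schedule: Mar 11→Santos, Mar 12→Santos, Mar 13→Dana, Mar 14→Dana+Kowalski, Mar 15→Kowalski+Johansson.
Loads: Santos 2/2, Dana 2/2, Kowalski 2/3, Johansson 1/2 — all within limits.

Yes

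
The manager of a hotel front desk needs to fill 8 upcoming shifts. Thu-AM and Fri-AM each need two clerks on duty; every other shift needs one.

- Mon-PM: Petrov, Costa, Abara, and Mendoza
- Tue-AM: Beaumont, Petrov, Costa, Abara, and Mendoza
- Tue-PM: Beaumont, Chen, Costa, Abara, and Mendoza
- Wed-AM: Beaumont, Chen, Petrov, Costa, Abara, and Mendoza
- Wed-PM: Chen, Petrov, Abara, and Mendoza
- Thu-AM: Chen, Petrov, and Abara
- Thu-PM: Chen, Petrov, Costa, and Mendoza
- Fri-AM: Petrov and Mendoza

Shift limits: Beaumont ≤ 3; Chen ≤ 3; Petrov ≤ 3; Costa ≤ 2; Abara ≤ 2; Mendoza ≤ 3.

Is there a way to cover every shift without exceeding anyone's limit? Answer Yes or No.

Yes

Fri-AM can only be covered by Petrov and Mendoza, so that assignment is forced.
One valid schedule: Mon-PM→Petrov, Tue-AM→Beaumont, Tue-PM→Beaumont, Wed-AM→Beaumont, Wed-PM→Chen, Thu-AM→Chen+Petrov, Thu-PM→Chen, Fri-AM→Petrov+Mendoza.
Loads: Beaumont 3/3, Chen 3/3, Petrov 3/3, Costa 0/2, Abara 0/2, Mendoza 1/3 — all within limits.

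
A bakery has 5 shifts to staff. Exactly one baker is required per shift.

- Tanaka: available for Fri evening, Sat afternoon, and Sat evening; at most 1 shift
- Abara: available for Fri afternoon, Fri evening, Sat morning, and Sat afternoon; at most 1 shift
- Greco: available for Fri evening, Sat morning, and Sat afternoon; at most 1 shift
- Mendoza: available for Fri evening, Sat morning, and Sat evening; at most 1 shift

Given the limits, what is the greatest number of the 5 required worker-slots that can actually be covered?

4

Total capacity across all bakers is 1+1+1+1 = 4, and 5 slots are needed, so at most 4 can be filled.
An assignment achieving 4: Fri afternoon→Abara, Fri evening→Mendoza, Sat morning→Greco, Sat evening→Tanaka.
Loads: Tanaka 1/1, Abara 1/1, Greco 1/1, Mendoza 1/1.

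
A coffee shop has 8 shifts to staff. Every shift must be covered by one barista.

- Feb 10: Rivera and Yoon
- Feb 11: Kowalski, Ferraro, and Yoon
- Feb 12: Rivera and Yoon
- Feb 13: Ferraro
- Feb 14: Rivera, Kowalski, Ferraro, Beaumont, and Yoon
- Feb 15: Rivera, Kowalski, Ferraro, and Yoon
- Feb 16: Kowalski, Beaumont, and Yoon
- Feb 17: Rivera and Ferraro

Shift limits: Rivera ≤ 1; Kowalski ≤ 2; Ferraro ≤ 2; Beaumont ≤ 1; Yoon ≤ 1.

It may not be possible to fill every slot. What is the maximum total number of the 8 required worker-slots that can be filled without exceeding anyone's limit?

Total capacity across all baristas is 1+2+2+1+1 = 7, and 8 slots are needed, so at most 7 can be filled.
An assignment achieving 7: Feb 10→Rivera, Feb 11→Kowalski, Feb 12→Yoon, Feb 13→Ferraro, Feb 14→Beaumont, Feb 16→Kowalski, Feb 17→Ferraro.
Loads: Rivera 1/1, Kowalski 2/2, Ferraro 2/2, Beaumont 1/1, Yoon 1/1.

7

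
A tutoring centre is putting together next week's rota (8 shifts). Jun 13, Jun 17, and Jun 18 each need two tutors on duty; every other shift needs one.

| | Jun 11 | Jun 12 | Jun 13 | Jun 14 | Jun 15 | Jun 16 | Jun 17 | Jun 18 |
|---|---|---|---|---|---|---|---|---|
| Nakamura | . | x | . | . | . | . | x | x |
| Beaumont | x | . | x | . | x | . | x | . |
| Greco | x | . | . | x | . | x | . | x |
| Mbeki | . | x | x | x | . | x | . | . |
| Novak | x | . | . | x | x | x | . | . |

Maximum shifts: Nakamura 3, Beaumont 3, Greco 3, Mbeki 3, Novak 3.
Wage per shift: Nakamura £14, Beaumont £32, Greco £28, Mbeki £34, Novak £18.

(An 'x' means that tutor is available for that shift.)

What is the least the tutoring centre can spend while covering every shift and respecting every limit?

Jun 13 can only be covered by Beaumont and Mbeki, so that assignment is forced.
Jun 17 can only be covered by Nakamura and Beaumont, so that assignment is forced.
Jun 18 can only be covered by Nakamura and Greco, so that assignment is forced.
Picking the cheapest available tutor for each shift independently would cost £240, but that ignores the shift limits.
An optimal schedule: Jun 11→Novak, Jun 12→Nakamura, Jun 13→Beaumont+Mbeki, Jun 14→Novak, Jun 15→Novak, Jun 16→Greco, Jun 17→Nakamura+Beaumont, Jun 18→Nakamura+Greco.
Total: 18 + 14 + 32 + 34 + 18 + 18 + 28 + 14 + 32 + 14 + 28 = £250.

£250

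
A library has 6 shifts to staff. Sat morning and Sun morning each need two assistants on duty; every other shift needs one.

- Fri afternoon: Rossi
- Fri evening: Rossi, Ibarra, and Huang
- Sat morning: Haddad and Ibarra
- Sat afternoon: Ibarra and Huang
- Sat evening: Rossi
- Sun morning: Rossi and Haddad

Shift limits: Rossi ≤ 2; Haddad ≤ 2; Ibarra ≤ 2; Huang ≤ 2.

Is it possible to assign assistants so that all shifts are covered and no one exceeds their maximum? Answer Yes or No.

No

Total capacity is 8 and 8 slots are needed, so capacity alone doesn't rule it out.
Shifts {Fri afternoon, Sat evening, Sun morning} need 4 worker-slots in total, but the assistants available for any of those shifts (Rossi and Haddad) can supply at most 3 among them. So no valid schedule exists.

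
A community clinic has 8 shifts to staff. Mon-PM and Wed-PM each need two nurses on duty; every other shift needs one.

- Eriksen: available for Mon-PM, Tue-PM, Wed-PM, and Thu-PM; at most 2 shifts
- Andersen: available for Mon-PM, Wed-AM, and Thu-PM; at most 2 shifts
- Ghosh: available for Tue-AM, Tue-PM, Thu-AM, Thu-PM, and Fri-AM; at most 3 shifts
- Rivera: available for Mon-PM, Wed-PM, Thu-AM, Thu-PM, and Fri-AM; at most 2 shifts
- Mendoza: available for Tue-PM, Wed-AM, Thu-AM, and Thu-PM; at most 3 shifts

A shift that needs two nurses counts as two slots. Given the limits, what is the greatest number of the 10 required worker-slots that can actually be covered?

Total capacity across all nurses is 2+2+3+2+3 = 12, and 10 slots are needed, so at most 10 can be filled.
An assignment achieving 10: Mon-PM→Eriksen+Andersen, Tue-AM→Ghosh, Tue-PM→Ghosh, Wed-AM→Andersen, Wed-PM→Eriksen+Rivera, Thu-AM→Rivera, Thu-PM→Mendoza, Fri-AM→Ghosh.
Loads: Eriksen 2/2, Andersen 2/2, Ghosh 3/3, Rivera 2/2, Mendoza 1/3.

10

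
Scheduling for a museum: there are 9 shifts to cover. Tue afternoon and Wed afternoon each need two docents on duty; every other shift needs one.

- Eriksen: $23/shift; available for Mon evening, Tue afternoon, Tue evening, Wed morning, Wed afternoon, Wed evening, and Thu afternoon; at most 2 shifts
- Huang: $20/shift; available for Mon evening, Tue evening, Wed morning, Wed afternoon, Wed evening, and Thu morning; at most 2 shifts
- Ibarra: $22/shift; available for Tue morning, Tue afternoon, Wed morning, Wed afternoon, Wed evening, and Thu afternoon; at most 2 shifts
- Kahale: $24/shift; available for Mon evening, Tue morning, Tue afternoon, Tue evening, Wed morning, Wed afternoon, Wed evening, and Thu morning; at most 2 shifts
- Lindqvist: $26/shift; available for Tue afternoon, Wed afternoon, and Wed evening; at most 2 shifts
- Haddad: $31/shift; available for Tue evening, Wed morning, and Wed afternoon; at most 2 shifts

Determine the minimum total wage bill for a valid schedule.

$261

Picking the cheapest available docent for each shift independently would cost $231, but that ignores the shift limits.
An optimal schedule: Mon evening→Eriksen, Tue morning→Ibarra, Tue afternoon→Kahale+Lindqvist, Tue evening→Huang, Wed morning→Ibarra, Wed afternoon→Lindqvist+Haddad, Wed evening→Kahale, Thu morning→Huang, Thu afternoon→Eriksen.
Total: 23 + 22 + 24 + 26 + 20 + 22 + 26 + 31 + 24 + 20 + 23 = $261.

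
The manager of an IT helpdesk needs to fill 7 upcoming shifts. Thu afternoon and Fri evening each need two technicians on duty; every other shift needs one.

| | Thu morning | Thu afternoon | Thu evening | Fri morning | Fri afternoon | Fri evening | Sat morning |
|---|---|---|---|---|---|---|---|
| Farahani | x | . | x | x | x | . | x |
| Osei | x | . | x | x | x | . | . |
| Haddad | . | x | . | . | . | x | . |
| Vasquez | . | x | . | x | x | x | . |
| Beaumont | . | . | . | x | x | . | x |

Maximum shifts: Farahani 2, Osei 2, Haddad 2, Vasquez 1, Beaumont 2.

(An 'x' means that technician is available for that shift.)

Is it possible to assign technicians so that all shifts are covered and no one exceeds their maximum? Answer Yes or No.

Total capacity is 9 and 9 slots are needed, so capacity alone doesn't rule it out.
Shifts {Thu afternoon, Fri evening} need 4 worker-slots in total, but the technicians available for any of those shifts (Haddad and Vasquez) can supply at most 3 among them. So no valid schedule exists.

No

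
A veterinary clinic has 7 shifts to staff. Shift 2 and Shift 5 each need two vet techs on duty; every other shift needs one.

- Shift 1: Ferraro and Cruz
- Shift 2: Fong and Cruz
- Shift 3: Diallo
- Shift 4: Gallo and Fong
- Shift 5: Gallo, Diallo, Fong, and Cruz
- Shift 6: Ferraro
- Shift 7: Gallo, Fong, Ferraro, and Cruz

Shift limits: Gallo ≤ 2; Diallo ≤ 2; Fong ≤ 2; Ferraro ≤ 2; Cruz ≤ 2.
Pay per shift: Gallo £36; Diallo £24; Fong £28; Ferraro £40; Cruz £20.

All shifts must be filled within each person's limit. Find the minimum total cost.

£256

Shift 2 can only be covered by Fong and Cruz, so that assignment is forced.
Shift 3 can only be covered by Diallo, so that assignment is forced.
Shift 6 can only be covered by Ferraro, so that assignment is forced.
Picking the cheapest available vet tech for each shift independently would cost £224, but that ignores the shift limits.
An optimal schedule: Shift 1→Cruz, Shift 2→Cruz+Fong, Shift 3→Diallo, Shift 4→Fong, Shift 5→Diallo+Gallo, Shift 6→Ferraro, Shift 7→Gallo.
Total: 20 + 20 + 28 + 24 + 28 + 24 + 36 + 40 + 36 = £256.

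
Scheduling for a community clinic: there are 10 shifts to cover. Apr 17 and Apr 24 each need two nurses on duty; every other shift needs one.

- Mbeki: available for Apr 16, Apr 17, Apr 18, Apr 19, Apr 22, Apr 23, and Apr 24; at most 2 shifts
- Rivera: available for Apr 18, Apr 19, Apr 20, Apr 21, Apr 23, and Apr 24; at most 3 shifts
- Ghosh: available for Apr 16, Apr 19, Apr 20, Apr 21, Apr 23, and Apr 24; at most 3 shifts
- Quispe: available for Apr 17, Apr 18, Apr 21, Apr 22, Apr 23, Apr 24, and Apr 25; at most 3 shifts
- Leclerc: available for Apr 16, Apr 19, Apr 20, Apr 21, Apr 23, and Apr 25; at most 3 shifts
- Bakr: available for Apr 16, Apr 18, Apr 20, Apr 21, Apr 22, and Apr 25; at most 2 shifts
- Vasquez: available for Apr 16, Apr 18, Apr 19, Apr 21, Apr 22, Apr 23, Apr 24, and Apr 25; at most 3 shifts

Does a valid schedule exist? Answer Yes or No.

Apr 17 can only be covered by Mbeki and Quispe, so that assignment is forced.
One valid schedule: Apr 16→Ghosh, Apr 17→Mbeki+Quispe, Apr 18→Rivera, Apr 19→Rivera, Apr 20→Rivera, Apr 21→Ghosh, Apr 22→Mbeki, Apr 23→Ghosh, Apr 24→Quispe+Vasquez, Apr 25→Quispe.
Loads: Mbeki 2/2, Rivera 3/3, Ghosh 3/3, Quispe 3/3, Leclerc 0/3, Bakr 0/2, Vasquez 1/3 — all within limits.

Yes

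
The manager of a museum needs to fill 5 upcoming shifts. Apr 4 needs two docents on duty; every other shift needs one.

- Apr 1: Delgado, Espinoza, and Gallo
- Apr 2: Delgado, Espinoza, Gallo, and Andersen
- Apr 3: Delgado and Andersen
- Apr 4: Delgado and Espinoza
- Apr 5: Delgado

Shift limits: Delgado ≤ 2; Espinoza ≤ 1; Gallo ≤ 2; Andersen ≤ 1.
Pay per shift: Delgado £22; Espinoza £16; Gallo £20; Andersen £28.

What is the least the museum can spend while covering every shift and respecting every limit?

£128

Apr 4 can only be covered by Delgado and Espinoza, so that assignment is forced.
Apr 5 can only be covered by Delgado, so that assignment is forced.
Picking the cheapest available docent for each shift independently would cost £114, but that ignores the shift limits.
An optimal schedule: Apr 1→Gallo, Apr 2→Gallo, Apr 3→Andersen, Apr 4→Delgado+Espinoza, Apr 5→Delgado.
Total: 20 + 20 + 28 + 22 + 16 + 22 = £128.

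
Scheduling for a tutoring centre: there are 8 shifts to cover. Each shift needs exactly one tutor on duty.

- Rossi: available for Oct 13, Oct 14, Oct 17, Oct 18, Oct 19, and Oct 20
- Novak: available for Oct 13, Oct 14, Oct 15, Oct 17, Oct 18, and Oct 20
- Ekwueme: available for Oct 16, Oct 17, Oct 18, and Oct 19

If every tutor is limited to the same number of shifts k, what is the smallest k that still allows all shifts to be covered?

3

With 3 tutors and 8 worker-slots to fill, someone must work at least ⌈8/3⌉ = 3 shifts, so k ≥ 3.
k = 3 works: Oct 13→Rossi, Oct 14→Rossi, Oct 15→Novak, Oct 16→Ekwueme, Oct 17→Novak, Oct 18→Ekwueme, Oct 19→Rossi, Oct 20→Novak.
Loads: Rossi 3, Novak 3, Ekwueme 2 — all ≤ 3.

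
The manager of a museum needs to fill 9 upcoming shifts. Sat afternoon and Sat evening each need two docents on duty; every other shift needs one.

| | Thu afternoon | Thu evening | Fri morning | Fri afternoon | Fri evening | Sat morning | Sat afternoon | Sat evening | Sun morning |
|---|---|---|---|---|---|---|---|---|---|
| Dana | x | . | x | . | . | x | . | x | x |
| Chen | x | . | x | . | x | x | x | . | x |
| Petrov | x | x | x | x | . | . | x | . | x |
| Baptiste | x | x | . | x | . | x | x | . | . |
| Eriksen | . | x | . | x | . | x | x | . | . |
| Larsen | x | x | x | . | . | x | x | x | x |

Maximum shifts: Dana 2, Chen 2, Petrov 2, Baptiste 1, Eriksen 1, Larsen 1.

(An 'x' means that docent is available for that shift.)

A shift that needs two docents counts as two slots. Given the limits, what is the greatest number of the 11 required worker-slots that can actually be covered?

Total capacity across all docents is 2+2+2+1+1+1 = 9, and 11 slots are needed, so at most 9 can be filled.
An assignment achieving 9: Thu afternoon→Baptiste, Thu evening→Petrov, Fri morning→Dana, Fri afternoon→Petrov, Fri evening→Chen, Sat morning→Eriksen, Sat evening→Dana+Larsen, Sun morning→Chen.
Loads: Dana 2/2, Chen 2/2, Petrov 2/2, Baptiste 1/1, Eriksen 1/1, Larsen 1/1.

9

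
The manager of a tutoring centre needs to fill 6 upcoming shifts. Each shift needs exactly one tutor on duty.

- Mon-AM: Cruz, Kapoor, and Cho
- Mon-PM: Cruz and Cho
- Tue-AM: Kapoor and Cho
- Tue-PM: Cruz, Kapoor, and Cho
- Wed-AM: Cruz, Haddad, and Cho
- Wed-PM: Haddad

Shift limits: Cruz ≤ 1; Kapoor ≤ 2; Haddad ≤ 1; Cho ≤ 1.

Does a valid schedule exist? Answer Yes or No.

Total capacity is 1+2+1+1 = 5 but 6 worker-slots are needed — infeasible.

No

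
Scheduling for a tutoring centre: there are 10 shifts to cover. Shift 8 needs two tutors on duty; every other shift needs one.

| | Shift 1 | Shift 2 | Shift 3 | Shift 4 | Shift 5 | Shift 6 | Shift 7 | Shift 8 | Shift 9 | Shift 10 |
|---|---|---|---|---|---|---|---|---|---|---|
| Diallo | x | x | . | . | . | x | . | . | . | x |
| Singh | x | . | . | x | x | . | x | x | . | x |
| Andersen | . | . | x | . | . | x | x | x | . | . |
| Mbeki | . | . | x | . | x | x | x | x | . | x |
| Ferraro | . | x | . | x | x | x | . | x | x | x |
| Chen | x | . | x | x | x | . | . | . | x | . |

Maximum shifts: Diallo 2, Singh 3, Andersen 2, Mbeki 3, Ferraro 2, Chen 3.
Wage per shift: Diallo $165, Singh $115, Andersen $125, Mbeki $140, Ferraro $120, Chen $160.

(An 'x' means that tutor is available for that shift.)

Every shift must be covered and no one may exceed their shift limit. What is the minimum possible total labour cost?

$1415

Picking the cheapest available tutor for each shift independently would cost $1295, but that ignores the shift limits.
An optimal schedule: Shift 1→Singh, Shift 2→Ferraro, Shift 3→Andersen, Shift 4→Singh, Shift 5→Chen, Shift 6→Mbeki, Shift 7→Singh, Shift 8→Andersen+Mbeki, Shift 9→Ferraro, Shift 10→Mbeki.
Total: 115 + 120 + 125 + 115 + 160 + 140 + 115 + 125 + 140 + 120 + 140 = $1415.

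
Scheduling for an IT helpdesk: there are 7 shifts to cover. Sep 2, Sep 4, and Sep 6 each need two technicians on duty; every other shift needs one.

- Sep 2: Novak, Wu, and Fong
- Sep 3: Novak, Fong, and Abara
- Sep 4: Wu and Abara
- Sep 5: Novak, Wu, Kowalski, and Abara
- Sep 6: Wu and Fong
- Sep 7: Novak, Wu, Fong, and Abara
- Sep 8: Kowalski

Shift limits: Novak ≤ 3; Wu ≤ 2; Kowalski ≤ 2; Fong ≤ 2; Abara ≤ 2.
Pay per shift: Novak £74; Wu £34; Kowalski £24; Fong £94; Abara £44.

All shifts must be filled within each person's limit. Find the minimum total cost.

£540

Sep 4 can only be covered by Wu and Abara, so that assignment is forced.
Sep 6 can only be covered by Wu and Fong, so that assignment is forced.
Sep 8 can only be covered by Kowalski, so that assignment is forced.
Picking the cheapest available technician for each shift independently would cost £440, but that ignores the shift limits.
An optimal schedule: Sep 2→Novak+Fong, Sep 3→Abara, Sep 4→Wu+Abara, Sep 5→Kowalski, Sep 6→Wu+Fong, Sep 7→Novak, Sep 8→Kowalski.
Total: 74 + 94 + 44 + 34 + 44 + 24 + 34 + 94 + 74 + 24 = £540.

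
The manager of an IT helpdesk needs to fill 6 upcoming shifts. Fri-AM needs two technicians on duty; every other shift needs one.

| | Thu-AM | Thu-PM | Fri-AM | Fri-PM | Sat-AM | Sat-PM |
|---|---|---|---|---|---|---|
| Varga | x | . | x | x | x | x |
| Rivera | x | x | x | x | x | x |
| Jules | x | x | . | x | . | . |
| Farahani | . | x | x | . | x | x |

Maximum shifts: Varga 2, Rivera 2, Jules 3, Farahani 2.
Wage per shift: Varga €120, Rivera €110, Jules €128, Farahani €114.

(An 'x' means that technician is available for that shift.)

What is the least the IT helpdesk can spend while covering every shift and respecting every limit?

Picking the cheapest available technician for each shift independently would cost €774, but that ignores the shift limits.
An optimal schedule: Thu-AM→Varga, Thu-PM→Rivera, Fri-AM→Varga+Rivera, Fri-PM→Jules, Sat-AM→Farahani, Sat-PM→Farahani.
Total: 120 + 110 + 120 + 110 + 128 + 114 + 114 = €816.

€816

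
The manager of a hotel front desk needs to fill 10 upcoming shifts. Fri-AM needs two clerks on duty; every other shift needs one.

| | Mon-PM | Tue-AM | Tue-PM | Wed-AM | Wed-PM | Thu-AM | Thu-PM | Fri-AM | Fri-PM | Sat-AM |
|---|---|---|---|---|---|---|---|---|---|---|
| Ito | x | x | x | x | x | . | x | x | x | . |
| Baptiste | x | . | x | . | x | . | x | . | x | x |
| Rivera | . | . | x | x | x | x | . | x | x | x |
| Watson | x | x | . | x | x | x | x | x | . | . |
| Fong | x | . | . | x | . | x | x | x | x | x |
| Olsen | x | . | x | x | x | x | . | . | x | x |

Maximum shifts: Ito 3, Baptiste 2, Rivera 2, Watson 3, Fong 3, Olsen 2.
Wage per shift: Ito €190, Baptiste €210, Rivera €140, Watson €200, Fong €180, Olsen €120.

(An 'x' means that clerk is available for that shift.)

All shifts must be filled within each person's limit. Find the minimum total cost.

€1830

Picking the cheapest available clerk for each shift independently would cost €1530, but that ignores the shift limits.
An optimal schedule: Mon-PM→Fong, Tue-AM→Ito, Tue-PM→Olsen, Wed-AM→Rivera, Wed-PM→Ito, Thu-AM→Olsen, Thu-PM→Fong, Fri-AM→Ito+Watson, Fri-PM→Fong, Sat-AM→Rivera.
Total: 180 + 190 + 120 + 140 + 190 + 120 + 180 + 190 + 200 + 180 + 140 = €1830.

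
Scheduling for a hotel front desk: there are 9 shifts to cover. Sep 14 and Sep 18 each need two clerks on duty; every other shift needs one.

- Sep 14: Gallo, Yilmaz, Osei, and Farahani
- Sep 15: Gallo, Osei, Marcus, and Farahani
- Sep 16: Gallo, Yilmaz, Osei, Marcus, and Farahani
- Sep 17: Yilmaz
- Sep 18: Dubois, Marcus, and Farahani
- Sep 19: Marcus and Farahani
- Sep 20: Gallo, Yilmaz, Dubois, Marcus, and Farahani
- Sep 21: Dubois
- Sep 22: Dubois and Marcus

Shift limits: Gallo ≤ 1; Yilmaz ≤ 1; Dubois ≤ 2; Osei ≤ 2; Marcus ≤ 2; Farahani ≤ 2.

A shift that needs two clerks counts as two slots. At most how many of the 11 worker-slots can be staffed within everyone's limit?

Total capacity across all clerks is 1+1+2+2+2+2 = 10, and 11 slots are needed, so at most 10 can be filled.
An assignment achieving 10: Sep 14→Gallo+Osei, Sep 15→Osei, Sep 16→Farahani, Sep 17→Yilmaz, Sep 18→Marcus+Farahani, Sep 19→Marcus, Sep 21→Dubois, Sep 22→Dubois.
Loads: Gallo 1/1, Yilmaz 1/1, Dubois 2/2, Osei 2/2, Marcus 2/2, Farahani 2/2.

10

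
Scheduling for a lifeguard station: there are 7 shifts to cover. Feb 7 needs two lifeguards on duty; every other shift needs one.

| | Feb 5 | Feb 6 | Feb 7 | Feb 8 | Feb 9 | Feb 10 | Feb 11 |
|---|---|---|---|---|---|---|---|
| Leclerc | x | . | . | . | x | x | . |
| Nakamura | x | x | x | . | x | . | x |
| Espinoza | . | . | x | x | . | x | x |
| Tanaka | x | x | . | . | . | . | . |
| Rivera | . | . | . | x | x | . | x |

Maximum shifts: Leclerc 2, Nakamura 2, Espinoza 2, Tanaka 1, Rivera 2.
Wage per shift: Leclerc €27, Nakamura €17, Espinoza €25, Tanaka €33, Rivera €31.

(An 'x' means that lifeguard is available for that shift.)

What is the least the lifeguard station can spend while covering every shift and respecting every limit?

€200

Feb 7 can only be covered by Nakamura and Espinoza, so that assignment is forced.
Picking the cheapest available lifeguard for each shift independently would cost €160, but that ignores the shift limits.
An optimal schedule: Feb 5→Leclerc, Feb 6→Nakamura, Feb 7→Nakamura+Espinoza, Feb 8→Espinoza, Feb 9→Rivera, Feb 10→Leclerc, Feb 11→Rivera.
Total: 27 + 17 + 17 + 25 + 25 + 31 + 27 + 31 = €200.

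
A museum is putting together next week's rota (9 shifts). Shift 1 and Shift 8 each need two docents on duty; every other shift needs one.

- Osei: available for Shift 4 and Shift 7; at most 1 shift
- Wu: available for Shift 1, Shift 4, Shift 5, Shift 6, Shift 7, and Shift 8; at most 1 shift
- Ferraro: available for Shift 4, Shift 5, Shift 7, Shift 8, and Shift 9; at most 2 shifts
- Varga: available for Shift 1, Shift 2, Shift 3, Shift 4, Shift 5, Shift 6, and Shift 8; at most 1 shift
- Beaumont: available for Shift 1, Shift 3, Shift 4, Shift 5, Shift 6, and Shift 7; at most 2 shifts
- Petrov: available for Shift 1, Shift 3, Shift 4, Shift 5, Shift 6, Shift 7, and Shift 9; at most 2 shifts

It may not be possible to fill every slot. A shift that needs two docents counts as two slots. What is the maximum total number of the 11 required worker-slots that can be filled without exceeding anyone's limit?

Total capacity across all docents is 1+1+2+1+2+2 = 9, and 11 slots are needed, so at most 9 can be filled.
An assignment achieving 9: Shift 1→Beaumont+Petrov, Shift 2→Varga, Shift 3→Beaumont, Shift 6→Petrov, Shift 7→Osei, Shift 8→Wu+Ferraro, Shift 9→Ferraro.
Loads: Osei 1/1, Wu 1/1, Ferraro 2/2, Varga 1/1, Beaumont 2/2, Petrov 2/2.

9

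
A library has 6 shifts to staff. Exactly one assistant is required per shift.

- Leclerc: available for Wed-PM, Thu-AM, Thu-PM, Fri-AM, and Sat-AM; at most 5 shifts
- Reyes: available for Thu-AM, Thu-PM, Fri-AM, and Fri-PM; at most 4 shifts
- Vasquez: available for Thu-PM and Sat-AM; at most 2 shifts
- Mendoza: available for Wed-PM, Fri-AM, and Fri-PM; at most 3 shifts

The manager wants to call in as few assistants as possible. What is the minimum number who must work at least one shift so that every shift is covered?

2

6 slots to fill and no one can take more than 5, so at least ⌈6/5⌉ = 2 assistants are needed.
Leclerc and Reyes alone can cover everything: Wed-PM→Leclerc, Thu-AM→Leclerc, Thu-PM→Leclerc, Fri-AM→Leclerc, Fri-PM→Reyes, Sat-AM→Leclerc.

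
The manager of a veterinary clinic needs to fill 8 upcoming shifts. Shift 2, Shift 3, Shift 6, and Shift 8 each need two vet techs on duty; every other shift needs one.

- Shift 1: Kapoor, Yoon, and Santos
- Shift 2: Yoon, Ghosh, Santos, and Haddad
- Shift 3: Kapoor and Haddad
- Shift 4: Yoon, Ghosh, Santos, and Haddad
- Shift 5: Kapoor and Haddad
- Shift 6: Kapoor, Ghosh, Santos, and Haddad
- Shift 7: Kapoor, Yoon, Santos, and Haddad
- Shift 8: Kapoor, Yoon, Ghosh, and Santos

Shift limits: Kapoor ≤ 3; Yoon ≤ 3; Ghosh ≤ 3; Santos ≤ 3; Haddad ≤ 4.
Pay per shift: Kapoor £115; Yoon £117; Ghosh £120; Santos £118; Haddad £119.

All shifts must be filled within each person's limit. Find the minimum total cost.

Shift 3 can only be covered by Kapoor and Haddad, so that assignment is forced.
Picking the cheapest available vet tech for each shift independently would cost £1396, but that ignores the shift limits.
An optimal schedule: Shift 1→Kapoor, Shift 2→Santos+Haddad, Shift 3→Kapoor+Haddad, Shift 4→Yoon, Shift 5→Kapoor, Shift 6→Santos+Haddad, Shift 7→Yoon, Shift 8→Yoon+Santos.
Total: 115 + 118 + 119 + 115 + 119 + 117 + 115 + 118 + 119 + 117 + 117 + 118 = £1407.

£1407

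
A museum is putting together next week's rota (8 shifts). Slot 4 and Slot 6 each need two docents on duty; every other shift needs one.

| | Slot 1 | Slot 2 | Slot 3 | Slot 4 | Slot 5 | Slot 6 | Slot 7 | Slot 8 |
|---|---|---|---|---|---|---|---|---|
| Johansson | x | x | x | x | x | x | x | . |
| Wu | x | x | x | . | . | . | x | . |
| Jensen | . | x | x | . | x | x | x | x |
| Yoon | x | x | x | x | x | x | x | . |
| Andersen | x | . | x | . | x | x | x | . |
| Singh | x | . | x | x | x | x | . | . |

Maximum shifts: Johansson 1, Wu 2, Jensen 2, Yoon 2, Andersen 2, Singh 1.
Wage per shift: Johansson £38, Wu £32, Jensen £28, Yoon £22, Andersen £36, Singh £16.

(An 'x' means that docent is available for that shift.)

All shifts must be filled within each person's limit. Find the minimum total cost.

£290

Slot 8 can only be covered by Jensen, so that assignment is forced.
Picking the cheapest available docent for each shift independently would cost £196, but that ignores the shift limits.
An optimal schedule: Slot 1→Wu, Slot 2→Wu, Slot 3→Andersen, Slot 4→Johansson+Yoon, Slot 5→Jensen, Slot 6→Andersen+Singh, Slot 7→Yoon, Slot 8→Jensen.
Total: 32 + 32 + 36 + 38 + 22 + 28 + 36 + 16 + 22 + 28 = £290.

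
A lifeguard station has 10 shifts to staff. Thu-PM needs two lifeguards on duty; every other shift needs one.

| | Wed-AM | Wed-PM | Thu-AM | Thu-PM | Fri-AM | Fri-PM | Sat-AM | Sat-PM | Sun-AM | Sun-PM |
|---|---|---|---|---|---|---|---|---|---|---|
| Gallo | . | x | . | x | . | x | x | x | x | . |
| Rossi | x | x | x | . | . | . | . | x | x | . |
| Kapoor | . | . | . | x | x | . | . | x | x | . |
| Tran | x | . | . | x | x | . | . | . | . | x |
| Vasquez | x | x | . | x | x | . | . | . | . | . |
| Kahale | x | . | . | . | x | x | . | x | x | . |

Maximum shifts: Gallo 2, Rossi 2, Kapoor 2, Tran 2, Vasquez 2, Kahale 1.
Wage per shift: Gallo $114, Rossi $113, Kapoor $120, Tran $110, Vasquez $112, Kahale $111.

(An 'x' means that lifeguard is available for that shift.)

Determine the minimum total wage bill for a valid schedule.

$1249

Thu-AM can only be covered by Rossi, so that assignment is forced.
Sat-AM can only be covered by Gallo, so that assignment is forced.
Sun-PM can only be covered by Tran, so that assignment is forced.
Picking the cheapest available lifeguard for each shift independently would cost $1224, but that ignores the shift limits.
An optimal schedule: Wed-AM→Tran, Wed-PM→Rossi, Thu-AM→Rossi, Thu-PM→Kapoor+Vasquez, Fri-AM→Vasquez, Fri-PM→Gallo, Sat-AM→Gallo, Sat-PM→Kapoor, Sun-AM→Kahale, Sun-PM→Tran.
Total: 110 + 113 + 113 + 120 + 112 + 112 + 114 + 114 + 120 + 111 + 110 = $1249.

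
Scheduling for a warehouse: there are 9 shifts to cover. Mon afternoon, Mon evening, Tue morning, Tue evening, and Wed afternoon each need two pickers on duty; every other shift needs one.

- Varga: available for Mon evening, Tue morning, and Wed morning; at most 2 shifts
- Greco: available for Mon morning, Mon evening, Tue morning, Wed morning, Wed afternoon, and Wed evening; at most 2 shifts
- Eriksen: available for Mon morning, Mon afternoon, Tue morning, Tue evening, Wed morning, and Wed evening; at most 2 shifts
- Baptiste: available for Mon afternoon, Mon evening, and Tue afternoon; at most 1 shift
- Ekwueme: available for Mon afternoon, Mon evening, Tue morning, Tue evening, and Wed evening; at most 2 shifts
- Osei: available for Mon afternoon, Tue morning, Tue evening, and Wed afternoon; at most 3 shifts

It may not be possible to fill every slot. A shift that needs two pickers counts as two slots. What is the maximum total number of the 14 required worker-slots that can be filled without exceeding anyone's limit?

Total capacity across all pickers is 2+2+2+1+2+3 = 12, and 14 slots are needed, so at most 12 can be filled.
An assignment achieving 12: Mon morning→Greco, Mon afternoon→Ekwueme+Osei, Mon evening→Varga, Tue morning→Osei, Tue afternoon→Baptiste, Tue evening→Eriksen+Ekwueme, Wed morning→Varga, Wed afternoon→Greco+Osei, Wed evening→Eriksen.
Loads: Varga 2/2, Greco 2/2, Eriksen 2/2, Baptiste 1/1, Ekwueme 2/2, Osei 3/3.

12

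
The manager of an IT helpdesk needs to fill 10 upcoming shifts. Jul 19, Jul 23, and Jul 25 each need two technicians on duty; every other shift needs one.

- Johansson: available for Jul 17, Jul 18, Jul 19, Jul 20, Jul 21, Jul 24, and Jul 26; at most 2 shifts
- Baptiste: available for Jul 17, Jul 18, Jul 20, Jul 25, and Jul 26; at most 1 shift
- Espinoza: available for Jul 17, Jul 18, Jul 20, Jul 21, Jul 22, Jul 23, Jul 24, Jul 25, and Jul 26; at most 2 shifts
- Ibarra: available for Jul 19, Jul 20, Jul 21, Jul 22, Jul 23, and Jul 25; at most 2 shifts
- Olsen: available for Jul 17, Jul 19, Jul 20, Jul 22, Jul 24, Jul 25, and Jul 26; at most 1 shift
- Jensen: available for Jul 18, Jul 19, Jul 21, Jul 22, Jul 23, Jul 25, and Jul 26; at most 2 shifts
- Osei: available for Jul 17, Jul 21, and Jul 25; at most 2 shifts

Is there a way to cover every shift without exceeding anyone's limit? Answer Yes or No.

No

Total capacity is 2+1+2+2+1+2+2 = 12 but 13 worker-slots are needed — infeasible.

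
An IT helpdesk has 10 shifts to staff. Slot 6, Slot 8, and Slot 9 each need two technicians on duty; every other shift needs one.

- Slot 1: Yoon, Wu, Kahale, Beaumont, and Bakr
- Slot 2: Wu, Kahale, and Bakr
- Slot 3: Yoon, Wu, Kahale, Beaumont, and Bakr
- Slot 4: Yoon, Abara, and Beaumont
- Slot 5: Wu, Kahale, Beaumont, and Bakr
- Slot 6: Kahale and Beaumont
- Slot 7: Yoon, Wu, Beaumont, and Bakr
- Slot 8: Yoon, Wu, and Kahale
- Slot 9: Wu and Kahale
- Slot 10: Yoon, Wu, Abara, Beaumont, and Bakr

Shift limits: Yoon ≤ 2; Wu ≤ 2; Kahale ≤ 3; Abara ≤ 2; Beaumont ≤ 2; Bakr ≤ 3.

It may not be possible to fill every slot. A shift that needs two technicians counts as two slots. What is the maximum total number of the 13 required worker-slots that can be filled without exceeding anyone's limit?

Total capacity across all technicians is 2+2+3+2+2+3 = 14, and 13 slots are needed, so at most 13 can be filled.
An assignment achieving 13: Slot 1→Bakr, Slot 2→Wu, Slot 3→Bakr, Slot 4→Yoon, Slot 5→Beaumont, Slot 6→Kahale+Beaumont, Slot 7→Bakr, Slot 8→Yoon+Kahale, Slot 9→Wu+Kahale, Slot 10→Abara.
Loads: Yoon 2/2, Wu 2/2, Kahale 3/3, Abara 1/2, Beaumont 2/2, Bakr 3/3.

13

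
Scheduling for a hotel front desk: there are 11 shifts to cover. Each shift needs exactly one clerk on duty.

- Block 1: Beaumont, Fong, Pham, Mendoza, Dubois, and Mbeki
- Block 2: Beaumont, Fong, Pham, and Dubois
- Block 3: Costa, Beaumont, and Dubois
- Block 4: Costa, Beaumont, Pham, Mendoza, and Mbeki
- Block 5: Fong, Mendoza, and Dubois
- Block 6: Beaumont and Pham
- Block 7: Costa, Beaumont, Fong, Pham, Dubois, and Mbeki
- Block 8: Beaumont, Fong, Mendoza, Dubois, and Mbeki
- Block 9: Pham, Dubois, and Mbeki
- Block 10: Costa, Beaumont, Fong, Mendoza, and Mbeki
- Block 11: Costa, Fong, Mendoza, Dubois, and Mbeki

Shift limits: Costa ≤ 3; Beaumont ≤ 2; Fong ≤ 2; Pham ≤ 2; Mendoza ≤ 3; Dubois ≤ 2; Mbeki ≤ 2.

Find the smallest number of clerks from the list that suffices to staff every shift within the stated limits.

5

11 slots to fill and no one can take more than 3, so at least ⌈11/3⌉ = 4 clerks are needed.
Any 4 clerks together have capacity at most 3+3+2+2 = 10 < 11 slots, so 4 can never suffice.
Costa, Beaumont, Fong, Pham, and Mendoza alone can cover everything: Block 1→Pham, Block 2→Beaumont, Block 3→Costa, Block 4→Mendoza, Block 5→Fong, Block 6→Beaumont, Block 7→Costa, Block 8→Fong, Block 9→Pham, Block 10→Mendoza, Block 11→Costa.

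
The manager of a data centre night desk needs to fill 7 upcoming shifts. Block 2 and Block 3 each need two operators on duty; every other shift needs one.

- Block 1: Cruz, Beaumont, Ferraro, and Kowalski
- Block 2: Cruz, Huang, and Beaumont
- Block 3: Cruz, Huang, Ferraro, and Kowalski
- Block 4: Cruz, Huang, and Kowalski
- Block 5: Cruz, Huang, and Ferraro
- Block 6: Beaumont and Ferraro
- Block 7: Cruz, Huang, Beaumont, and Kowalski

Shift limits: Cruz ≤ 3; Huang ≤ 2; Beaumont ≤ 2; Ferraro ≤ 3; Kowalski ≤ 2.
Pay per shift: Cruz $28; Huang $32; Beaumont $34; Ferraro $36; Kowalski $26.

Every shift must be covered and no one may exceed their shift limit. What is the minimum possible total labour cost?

Picking the cheapest available operator for each shift independently would cost $254, but that ignores the shift limits.
An optimal schedule: Block 1→Kowalski, Block 2→Cruz+Huang, Block 3→Cruz+Huang, Block 4→Kowalski, Block 5→Cruz, Block 6→Beaumont, Block 7→Beaumont.
Total: 26 + 28 + 32 + 28 + 32 + 26 + 28 + 34 + 34 = $268.

$268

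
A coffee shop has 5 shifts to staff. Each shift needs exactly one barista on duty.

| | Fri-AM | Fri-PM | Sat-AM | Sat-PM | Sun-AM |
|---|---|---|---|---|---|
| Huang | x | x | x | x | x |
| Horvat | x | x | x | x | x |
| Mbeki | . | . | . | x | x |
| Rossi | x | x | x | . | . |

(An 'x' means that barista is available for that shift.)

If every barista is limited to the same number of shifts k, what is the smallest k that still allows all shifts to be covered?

2

With 4 baristas and 5 worker-slots to fill, someone must work at least ⌈5/4⌉ = 2 shifts, so k ≥ 2.
k = 2 works: Fri-AM→Huang, Fri-PM→Huang, Sat-AM→Horvat, Sat-PM→Horvat, Sun-AM→Mbeki.
Loads: Huang 2, Horvat 2, Mbeki 1, Rossi 0 — all ≤ 2.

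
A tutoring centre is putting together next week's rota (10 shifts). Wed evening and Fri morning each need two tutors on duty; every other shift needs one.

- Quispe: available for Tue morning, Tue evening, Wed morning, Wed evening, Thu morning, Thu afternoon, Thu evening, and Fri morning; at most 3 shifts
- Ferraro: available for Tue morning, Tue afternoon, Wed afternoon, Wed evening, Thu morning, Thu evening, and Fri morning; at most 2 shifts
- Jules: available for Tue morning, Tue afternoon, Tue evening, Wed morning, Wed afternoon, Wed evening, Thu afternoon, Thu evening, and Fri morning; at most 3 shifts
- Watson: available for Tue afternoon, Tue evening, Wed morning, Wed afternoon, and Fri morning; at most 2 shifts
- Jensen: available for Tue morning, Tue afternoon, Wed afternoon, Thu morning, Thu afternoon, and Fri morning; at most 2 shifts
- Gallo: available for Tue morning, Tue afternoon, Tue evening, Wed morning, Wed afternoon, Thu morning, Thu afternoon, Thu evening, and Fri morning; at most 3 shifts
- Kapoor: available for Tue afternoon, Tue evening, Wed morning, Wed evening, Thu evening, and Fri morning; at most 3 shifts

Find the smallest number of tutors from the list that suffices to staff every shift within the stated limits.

12 slots to fill and no one can take more than 3, so at least ⌈12/3⌉ = 4 tutors are needed.
Quispe, Jules, Gallo, and Kapoor alone can cover everything: Tue morning→Quispe, Tue afternoon→Jules, Tue evening→Gallo, Wed morning→Kapoor, Wed afternoon→Jules, Wed evening→Quispe+Jules, Thu morning→Quispe, Thu afternoon→Gallo, Thu evening→Kapoor, Fri morning→Gallo+Kapoor.

4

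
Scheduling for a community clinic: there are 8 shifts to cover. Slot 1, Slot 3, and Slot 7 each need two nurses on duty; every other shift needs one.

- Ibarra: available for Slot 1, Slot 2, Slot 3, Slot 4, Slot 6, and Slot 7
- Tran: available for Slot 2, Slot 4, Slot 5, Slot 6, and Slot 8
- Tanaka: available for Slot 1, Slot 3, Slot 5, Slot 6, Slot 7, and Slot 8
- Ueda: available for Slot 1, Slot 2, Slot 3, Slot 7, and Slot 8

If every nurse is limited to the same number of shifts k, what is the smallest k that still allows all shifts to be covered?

With 4 nurses and 11 worker-slots to fill, someone must work at least ⌈11/4⌉ = 3 shifts, so k ≥ 3.
k = 3 works: Slot 1→Ibarra+Tanaka, Slot 2→Ibarra, Slot 3→Tanaka+Ueda, Slot 4→Ibarra, Slot 5→Tran, Slot 6→Tran, Slot 7→Tanaka+Ueda, Slot 8→Tran.
Loads: Ibarra 3, Tran 3, Tanaka 3, Ueda 2 — all ≤ 3.

3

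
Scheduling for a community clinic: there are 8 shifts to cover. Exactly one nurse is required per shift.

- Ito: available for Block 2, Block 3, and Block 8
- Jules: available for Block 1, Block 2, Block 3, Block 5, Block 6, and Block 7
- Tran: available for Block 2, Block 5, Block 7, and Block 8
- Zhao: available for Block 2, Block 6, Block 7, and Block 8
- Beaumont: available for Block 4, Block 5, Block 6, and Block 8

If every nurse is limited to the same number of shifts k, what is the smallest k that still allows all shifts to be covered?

2

With 5 nurses and 8 worker-slots to fill, someone must work at least ⌈8/5⌉ = 2 shifts, so k ≥ 2.
k = 2 works: Block 1→Jules, Block 2→Ito, Block 3→Ito, Block 4→Beaumont, Block 5→Jules, Block 6→Zhao, Block 7→Tran, Block 8→Tran.
Loads: Ito 2, Jules 2, Tran 2, Zhao 1, Beaumont 1 — all ≤ 2.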